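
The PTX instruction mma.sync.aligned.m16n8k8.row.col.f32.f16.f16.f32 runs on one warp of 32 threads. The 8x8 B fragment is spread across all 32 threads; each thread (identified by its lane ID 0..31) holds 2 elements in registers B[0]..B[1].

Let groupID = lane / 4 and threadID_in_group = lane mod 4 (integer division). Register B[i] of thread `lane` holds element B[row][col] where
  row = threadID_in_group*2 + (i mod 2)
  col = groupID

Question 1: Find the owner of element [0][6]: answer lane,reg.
c=6->g=6  r=0->t=0,b0=0
L=6*4+0=24  i=0=0

24,0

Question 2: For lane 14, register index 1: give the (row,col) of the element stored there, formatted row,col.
lane 14⇒14/4=3, 14 mod 4=2
i=1  r:2·2+1⇒5  c:3

5,3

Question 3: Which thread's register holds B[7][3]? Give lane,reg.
15,1

c:3=>grp=3  r:7=>tig=3,lo=1
L=3*4+3=15  i=1=1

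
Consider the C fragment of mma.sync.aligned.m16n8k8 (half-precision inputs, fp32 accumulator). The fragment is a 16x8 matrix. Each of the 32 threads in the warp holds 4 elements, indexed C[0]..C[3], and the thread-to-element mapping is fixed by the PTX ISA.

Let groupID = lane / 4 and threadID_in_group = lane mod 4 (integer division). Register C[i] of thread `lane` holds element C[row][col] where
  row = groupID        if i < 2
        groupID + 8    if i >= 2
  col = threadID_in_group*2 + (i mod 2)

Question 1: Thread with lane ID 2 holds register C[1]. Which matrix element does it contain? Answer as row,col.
0,5

lane 2=>2/4=0, 2 mod 4=2
i=1  r:0+0=>0  c:2·2+1=>5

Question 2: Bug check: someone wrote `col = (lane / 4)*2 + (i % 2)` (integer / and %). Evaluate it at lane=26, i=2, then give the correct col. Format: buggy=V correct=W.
`(lane / 4)*2 + (i % 2)`[26,2]⇒12
lane 26⇒26/4=6, 26 mod 4=2
i=2  r:6+8⇒14  c:2·2+0⇒4
col: 12 vs 4

buggy=12 correct=4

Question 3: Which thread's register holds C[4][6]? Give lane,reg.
19,0

r: 4->gid=4,r8=0  c: 6->tid=3,i&1=0
L=4*4+3=19  i=0*2+0=0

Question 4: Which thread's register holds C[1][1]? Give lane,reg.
r:1=>grp=1,rB=0  c:1=>tig=0,lo=1
L=1*4+0=4  i=0*2+1=1

4,1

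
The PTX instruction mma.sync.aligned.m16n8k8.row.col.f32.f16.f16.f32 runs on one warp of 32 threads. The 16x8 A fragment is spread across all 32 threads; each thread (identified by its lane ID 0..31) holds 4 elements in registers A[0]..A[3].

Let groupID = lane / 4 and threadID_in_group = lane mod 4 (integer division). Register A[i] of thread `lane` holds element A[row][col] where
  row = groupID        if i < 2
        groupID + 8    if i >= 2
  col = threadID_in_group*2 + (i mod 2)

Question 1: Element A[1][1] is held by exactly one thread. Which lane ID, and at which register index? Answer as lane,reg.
r=1→G=1,rhi=0  c=1→T=0,p=1
L=1*4+0=4  i=0*2+1=1

4,1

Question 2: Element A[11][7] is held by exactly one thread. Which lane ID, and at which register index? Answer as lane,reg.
15,3

r=11->g=3,rb=1  c=7->t=3,b0=1
L=3*4+3=15  i=1*2+1=3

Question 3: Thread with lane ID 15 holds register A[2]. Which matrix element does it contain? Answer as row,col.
lane 15->15/4=3, 15 mod 4=3
i=2  r:3+8->11  c:2·3+0->6

11,6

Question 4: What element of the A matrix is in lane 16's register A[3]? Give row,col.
lane 16: G=4 (16/4), T=0 (16%4)
i=3: r=4+8=12, c=0*2+1=1

12,1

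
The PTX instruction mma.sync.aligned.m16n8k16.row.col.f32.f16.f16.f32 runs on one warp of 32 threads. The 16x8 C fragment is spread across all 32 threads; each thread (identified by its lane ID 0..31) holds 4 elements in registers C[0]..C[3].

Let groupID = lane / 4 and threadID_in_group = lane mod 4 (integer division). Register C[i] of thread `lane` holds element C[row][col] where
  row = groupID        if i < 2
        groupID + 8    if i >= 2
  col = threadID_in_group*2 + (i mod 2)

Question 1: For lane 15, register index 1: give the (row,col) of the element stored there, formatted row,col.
3,7

lane 15->15/4=3, 15 mod 4=3
i=1  r:3+0->3  c:2·3+1->7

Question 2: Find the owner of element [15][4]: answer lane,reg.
30,2

r=15→G=7,rhi=1  c=4→T=2,p=0
L=7*4+2=30  i=1*2+0=2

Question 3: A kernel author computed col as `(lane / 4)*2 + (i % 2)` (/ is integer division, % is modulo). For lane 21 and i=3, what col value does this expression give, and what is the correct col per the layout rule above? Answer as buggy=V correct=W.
buggy=11 correct=3

`(lane / 4)*2 + (i % 2)`[21,3]->11
lane 21->21/4=5, 21 mod 4=1
i=3  r:5+8->13  c:2·1+1->3
col: 11 vs 3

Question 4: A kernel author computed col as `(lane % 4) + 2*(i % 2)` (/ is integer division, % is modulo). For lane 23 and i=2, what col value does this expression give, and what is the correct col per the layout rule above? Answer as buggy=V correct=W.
buggy=3 correct=6

`(lane % 4) + 2*(i % 2)`[23,2]⇒3
lane 23⇒23/4=5, 23 mod 4=3
i=2  r:5+8⇒13  c:2·3+0⇒6
col: 3 vs 6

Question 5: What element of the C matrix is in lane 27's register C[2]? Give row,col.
lane 27=>27/4=6, 27 mod 4=3
i=2  r:6+8=>14  c:2·3+0=>6

14,6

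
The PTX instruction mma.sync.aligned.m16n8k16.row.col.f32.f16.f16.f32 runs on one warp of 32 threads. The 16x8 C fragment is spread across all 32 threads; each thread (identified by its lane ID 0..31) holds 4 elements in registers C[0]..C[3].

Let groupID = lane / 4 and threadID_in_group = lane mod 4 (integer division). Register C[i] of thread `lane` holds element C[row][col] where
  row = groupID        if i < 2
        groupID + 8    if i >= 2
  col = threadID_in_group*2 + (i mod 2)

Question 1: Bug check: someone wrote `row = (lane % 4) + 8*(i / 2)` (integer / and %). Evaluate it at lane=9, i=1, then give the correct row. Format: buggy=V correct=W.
buggy=1 correct=2

`(lane % 4) + 8*(i / 2)`[9,1]⇒1
9: gr=2,th=1
[1] (2+0,1*2+1) = (2,3)
row: 1 vs 2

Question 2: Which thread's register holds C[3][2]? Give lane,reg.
13,0

r=3⇒gr=3,Rb=0  c=2⇒th=1,odd=0
L=3*4+1=13  i=0*2+0=0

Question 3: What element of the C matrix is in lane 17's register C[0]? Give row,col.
17: grp=4,tig=1
[0] (4+0,1*2+0) = (4,2)

4,2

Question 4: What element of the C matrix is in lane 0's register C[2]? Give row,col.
8,0

L=0→G=0>>2=0, T=0&3=0
[2]→row 0+8=8  col 0·2+0=0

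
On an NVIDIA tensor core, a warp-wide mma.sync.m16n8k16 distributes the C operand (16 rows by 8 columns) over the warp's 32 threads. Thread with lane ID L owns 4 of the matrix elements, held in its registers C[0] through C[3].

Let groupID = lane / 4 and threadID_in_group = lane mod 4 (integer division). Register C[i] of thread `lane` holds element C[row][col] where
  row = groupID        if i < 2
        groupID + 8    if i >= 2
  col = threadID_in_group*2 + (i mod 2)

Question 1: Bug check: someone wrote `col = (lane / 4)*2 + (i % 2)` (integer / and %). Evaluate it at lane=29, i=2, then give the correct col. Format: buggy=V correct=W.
buggy=14 correct=2

`(lane / 4)*2 + (i % 2)`[29,2]->14
lane 29: gid=7 (29/4), tid=1 (29%4)
i=2: r=7+8=15, c=1*2+0=2
col: 14 vs 2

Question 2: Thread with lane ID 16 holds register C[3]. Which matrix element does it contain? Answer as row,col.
lane 16: gr=4 (16/4), th=0 (16%4)
i=3: r=4+8=12, c=0*2+1=1

12,1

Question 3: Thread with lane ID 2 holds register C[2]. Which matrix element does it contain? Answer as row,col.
8,4

L=2->gid=2>>2=0, tid=2&3=2
[2]->row 0+8=8  col 2·2+0=4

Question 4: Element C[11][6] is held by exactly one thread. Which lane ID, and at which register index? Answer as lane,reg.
15,2

r=11⇒gr=3,Rb=1  c=6⇒th=3,odd=0
L=3*4+3=15  i=1*2+0=2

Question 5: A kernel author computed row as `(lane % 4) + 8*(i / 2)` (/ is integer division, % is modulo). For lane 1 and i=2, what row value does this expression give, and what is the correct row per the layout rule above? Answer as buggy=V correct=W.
buggy=9 correct=8

`(lane % 4) + 8*(i / 2)`[1,2]=>9
L=1=>grp=1>>2=0, tig=1&3=1
[2]=>row 0+8=8  col 1·2+0=2
row: 9 vs 8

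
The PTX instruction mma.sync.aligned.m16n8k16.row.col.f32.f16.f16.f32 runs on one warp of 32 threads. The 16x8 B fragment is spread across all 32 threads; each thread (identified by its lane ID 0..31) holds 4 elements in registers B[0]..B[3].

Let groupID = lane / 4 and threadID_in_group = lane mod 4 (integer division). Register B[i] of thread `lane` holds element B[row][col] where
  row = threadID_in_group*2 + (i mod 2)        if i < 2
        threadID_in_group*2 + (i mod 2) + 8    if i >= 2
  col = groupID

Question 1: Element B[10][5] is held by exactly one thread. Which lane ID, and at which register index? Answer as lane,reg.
c=5->g=5  r=10->rb=1,t=1,b0=0
L=5*4+1=21  i=1*2+0=2

21,2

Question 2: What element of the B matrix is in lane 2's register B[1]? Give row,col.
5,0

lane 2→2/4=0, 2 mod 4=2
i=1  r:2·2+1+0→5  c:0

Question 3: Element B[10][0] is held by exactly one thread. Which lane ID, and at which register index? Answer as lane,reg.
1,2

c=0⇒gr=0  r=10⇒Rb=1,th=1,odd=0
L=0*4+1=1  i=1*2+0=2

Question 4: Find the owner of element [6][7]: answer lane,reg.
31,0

c=7->g=7  r=6->rb=0,t=3,b0=0
L=7*4+3=31  i=0*2+0=0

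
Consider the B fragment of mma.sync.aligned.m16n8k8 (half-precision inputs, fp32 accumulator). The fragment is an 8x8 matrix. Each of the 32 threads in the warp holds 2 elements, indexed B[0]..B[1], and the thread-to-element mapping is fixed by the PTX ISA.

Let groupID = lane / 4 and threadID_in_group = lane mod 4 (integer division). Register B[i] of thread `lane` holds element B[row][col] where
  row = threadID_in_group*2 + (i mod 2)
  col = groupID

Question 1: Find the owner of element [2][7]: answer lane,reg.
29,0

c:7=>grp=7  r:2=>tig=1,lo=0
L=7*4+1=29  i=0=0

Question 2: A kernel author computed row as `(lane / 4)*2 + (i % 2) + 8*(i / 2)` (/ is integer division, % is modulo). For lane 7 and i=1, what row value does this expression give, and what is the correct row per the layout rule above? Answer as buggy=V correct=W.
buggy=3 correct=7

`(lane / 4)*2 + (i % 2) + 8*(i / 2)`[7,1]->3
L=7->gid=7>>2=1, tid=7&3=3
[1]->row 3·2+1=7  col gid=1
row: 3 vs 7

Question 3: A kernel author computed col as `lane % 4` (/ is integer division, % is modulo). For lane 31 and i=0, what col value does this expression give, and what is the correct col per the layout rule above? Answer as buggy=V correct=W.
`lane % 4`[31,0]->3
lane 31->31/4=7, 31 mod 4=3
i=0  r:2·3+0->6  c:7
col: 3 vs 7

buggy=3 correct=7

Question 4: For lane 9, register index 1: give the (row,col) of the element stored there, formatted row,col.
3,2

L=9⇒gr=9>>2=2, th=9&3=1
[1]⇒row 1·2+1=3  col gr=2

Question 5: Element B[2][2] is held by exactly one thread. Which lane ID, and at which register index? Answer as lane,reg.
c=2⇒gr=2  r=2⇒th=1,odd=0
L=2*4+1=9  i=0=0

9,0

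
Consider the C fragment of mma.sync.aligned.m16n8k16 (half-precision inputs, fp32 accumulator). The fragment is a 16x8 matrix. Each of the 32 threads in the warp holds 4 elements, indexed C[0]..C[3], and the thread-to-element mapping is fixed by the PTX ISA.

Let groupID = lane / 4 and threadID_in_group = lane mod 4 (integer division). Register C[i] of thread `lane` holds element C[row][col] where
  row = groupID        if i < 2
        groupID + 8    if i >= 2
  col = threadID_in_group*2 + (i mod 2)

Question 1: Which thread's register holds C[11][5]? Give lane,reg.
14,3

r=11→G=3,rhi=1  c=5→T=2,p=1
L=3*4+2=14  i=1*2+1=3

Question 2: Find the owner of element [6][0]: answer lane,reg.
24,0

r=6⇒gr=6,Rb=0  c=0⇒th=0,odd=0
L=6*4+0=24  i=0*2+0=0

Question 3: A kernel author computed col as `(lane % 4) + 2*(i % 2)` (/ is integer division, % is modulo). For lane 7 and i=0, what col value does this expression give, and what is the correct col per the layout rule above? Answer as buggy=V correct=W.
buggy=3 correct=6

`(lane % 4) + 2*(i % 2)`[7,0]=>3
lane 7: grp=1 (7/4), tig=3 (7%4)
i=0: r=1+0=1, c=3*2+0=6
col: 3 vs 6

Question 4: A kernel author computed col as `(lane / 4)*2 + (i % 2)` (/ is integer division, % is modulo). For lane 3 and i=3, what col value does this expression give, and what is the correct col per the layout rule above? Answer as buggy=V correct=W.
`(lane / 4)*2 + (i % 2)`[3,3]->1
3: g=0,t=3
[3] (0+8,3*2+1) = (8,7)
col: 1 vs 7

buggy=1 correct=7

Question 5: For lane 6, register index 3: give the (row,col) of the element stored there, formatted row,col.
6: gid=1,tid=2
[3] (1+8,2*2+1) = (9,5)

9,5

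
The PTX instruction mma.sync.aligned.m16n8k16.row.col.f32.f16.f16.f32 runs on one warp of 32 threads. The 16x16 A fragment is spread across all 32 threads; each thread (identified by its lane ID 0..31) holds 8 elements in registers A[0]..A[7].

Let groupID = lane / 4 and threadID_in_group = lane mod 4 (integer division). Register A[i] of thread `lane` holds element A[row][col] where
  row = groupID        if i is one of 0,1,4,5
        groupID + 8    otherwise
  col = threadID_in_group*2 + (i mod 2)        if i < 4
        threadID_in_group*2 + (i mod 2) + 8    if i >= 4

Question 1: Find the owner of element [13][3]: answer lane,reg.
21,3

r:13=>grp=5,rB=1  c:3=>cB=0,tig=1,lo=1
L=5*4+1=21  i=0*4+1*2+1=3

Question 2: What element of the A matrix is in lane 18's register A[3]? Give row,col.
12,5

lane 18->18/4=4, 18 mod 4=2
i=3  r:4+8->12  c:2·2+1+0->5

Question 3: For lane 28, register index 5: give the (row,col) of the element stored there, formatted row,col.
lane 28: gr=7 (28/4), th=0 (28%4)
i=5: r=7+0=7, c=0*2+1+8=9

7,9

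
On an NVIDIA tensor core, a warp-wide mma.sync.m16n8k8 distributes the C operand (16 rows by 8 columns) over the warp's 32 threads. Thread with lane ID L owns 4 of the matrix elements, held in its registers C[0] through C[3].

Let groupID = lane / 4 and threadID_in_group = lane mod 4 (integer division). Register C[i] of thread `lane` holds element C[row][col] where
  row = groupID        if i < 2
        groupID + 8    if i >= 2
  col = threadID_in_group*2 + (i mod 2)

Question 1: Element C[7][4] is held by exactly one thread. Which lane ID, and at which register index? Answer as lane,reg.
r:7=>grp=7,rB=0  c:4=>tig=2,lo=0
L=7*4+2=30  i=0*2+0=0

30,0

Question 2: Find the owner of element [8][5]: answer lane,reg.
2,3

r:8=>grp=0,rB=1  c:5=>tig=2,lo=1
L=0*4+2=2  i=1*2+1=3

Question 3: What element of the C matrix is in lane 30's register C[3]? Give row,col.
L=30=>grp=30>>2=7, tig=30&3=2
[3]=>row 7+8=15  col 2·2+1=5

15,5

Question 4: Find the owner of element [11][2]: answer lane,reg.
r:11=>grp=3,rB=1  c:2=>tig=1,lo=0
L=3*4+1=13  i=1*2+0=2

13,2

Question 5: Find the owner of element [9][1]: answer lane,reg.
4,3

r: 9->gid=1,r8=1  c: 1->tid=0,i&1=1
L=1*4+0=4  i=1*2+1=3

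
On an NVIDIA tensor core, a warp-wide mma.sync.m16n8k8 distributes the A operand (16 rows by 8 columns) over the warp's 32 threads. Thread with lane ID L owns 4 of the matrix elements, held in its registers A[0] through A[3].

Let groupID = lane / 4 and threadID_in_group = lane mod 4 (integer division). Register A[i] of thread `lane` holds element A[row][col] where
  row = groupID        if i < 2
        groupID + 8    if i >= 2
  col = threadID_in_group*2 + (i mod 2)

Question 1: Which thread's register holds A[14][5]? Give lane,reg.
26,3

r:14=>grp=6,rB=1  c:5=>tig=2,lo=1
L=6*4+2=26  i=1*2+1=3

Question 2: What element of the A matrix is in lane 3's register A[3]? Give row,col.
8,7

3: G=0,T=3
[3] (0+8,3*2+1) = (8,7)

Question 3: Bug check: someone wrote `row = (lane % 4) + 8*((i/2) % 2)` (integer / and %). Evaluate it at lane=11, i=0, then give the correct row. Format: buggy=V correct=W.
buggy=3 correct=2

`(lane % 4) + 8*((i/2) % 2)`[11,0]->3
lane 11->11/4=2, 11 mod 4=3
i=0  r:2+0->2  c:2·3+0->6
row: 3 vs 2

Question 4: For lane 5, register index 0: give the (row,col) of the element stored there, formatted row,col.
1,2

lane 5: gid=1 (5/4), tid=1 (5%4)
i=0: r=1+0=1, c=1*2+0=2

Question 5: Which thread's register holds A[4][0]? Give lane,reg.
r=4->g=4,rb=0  c=0->t=0,b0=0
L=4*4+0=16  i=0*2+0=0

16,0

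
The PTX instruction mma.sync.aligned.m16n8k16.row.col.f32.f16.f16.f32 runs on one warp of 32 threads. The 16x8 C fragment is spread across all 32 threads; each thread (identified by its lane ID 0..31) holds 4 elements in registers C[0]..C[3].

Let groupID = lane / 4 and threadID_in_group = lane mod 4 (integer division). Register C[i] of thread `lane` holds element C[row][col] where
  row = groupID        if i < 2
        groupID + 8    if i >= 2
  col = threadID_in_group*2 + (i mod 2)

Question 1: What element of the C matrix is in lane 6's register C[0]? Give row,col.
lane 6→6/4=1, 6 mod 4=2
i=0  r:1+0→1  c:2·2+0→4

1,4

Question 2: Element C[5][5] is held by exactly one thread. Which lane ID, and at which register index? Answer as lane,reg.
22,1

r:5=>grp=5,rB=0  c:5=>tig=2,lo=1
L=5*4+2=22  i=0*2+1=1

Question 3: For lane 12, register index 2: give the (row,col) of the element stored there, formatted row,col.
12: gr=3,th=0
[2] (3+8,0*2+0) = (11,0)

11,0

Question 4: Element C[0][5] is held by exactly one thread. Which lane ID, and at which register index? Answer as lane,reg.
r=0->g=0,rb=0  c=5->t=2,b0=1
L=0*4+2=2  i=0*2+1=1

2,1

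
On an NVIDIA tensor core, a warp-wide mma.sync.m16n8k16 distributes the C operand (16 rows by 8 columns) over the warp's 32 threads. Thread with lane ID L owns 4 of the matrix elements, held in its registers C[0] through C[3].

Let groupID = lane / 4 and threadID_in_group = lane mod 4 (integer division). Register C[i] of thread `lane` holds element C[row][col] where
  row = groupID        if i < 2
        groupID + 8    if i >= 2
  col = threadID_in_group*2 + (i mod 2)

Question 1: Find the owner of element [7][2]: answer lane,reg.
29,0

r: 7->gid=7,r8=0  c: 2->tid=1,i&1=0
L=7*4+1=29  i=0*2+0=0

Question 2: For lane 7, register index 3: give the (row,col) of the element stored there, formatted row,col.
7: G=1,T=3
[3] (1+8,3*2+1) = (9,7)

9,7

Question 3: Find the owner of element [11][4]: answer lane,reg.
14,2

r: 11->gid=3,r8=1  c: 4->tid=2,i&1=0
L=3*4+2=14  i=1*2+0=2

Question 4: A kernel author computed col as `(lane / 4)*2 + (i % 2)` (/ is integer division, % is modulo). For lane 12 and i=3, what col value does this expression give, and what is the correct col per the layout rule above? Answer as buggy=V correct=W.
`(lane / 4)*2 + (i % 2)`[12,3]→7
lane 12: G=3 (12/4), T=0 (12%4)
i=3: r=3+8=11, c=0*2+1=1
col: 7 vs 1

buggy=7 correct=1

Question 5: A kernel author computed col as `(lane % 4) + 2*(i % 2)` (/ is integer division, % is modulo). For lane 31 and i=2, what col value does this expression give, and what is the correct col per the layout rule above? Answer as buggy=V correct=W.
buggy=3 correct=6

`(lane % 4) + 2*(i % 2)`[31,2]->3
lane 31->31/4=7, 31 mod 4=3
i=2  r:7+8->15  c:2·3+0->6
col: 3 vs 6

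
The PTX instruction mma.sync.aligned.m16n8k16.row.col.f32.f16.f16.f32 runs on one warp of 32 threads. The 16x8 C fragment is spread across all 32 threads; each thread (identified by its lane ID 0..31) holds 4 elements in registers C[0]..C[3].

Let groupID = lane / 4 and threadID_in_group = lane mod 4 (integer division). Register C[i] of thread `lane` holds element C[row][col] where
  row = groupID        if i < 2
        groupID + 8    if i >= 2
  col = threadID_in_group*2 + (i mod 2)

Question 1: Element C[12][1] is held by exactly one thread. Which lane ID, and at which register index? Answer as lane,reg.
r:12=>grp=4,rB=1  c:1=>tig=0,lo=1
L=4*4+0=16  i=1*2+1=3

16,3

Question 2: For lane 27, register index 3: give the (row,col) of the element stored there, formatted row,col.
14,7

lane 27→27/4=6, 27 mod 4=3
i=3  r:6+8→14  c:2·3+1→7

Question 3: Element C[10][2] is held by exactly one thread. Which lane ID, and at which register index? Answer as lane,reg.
r=10⇒gr=2,Rb=1  c=2⇒th=1,odd=0
L=2*4+1=9  i=1*2+0=2

9,2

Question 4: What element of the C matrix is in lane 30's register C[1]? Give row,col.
lane 30: g=7 (30/4), t=2 (30%4)
i=1: r=7+0=7, c=2*2+1=5

7,5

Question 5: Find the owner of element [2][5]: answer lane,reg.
10,1

r=2->g=2,rb=0  c=5->t=2,b0=1
L=2*4+2=10  i=0*2+1=1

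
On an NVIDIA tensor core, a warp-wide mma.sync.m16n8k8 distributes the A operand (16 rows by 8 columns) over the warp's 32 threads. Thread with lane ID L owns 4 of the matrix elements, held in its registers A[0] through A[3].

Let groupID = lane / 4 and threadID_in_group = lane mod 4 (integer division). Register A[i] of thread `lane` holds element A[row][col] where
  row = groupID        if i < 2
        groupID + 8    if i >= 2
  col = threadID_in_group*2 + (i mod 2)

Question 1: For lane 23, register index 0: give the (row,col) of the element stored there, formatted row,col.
5,6

23: G=5,T=3
[0] (5+0,3*2+0) = (5,6)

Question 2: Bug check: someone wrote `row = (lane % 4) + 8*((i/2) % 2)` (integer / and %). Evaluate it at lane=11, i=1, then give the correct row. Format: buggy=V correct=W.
buggy=3 correct=2

`(lane % 4) + 8*((i/2) % 2)`[11,1]→3
L=11→G=11>>2=2, T=11&3=3
[1]→row 2+0=2  col 3·2+1=7
row: 3 vs 2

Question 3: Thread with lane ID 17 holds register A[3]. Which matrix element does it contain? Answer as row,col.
17: g=4,t=1
[3] (4+8,1*2+1) = (12,3)

12,3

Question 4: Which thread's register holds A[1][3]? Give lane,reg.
5,1

r=1→G=1,rhi=0  c=3→T=1,p=1
L=1*4+1=5  i=0*2+1=1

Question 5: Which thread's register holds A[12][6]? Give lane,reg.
r: 12->gid=4,r8=1  c: 6->tid=3,i&1=0
L=4*4+3=19  i=1*2+0=2

19,2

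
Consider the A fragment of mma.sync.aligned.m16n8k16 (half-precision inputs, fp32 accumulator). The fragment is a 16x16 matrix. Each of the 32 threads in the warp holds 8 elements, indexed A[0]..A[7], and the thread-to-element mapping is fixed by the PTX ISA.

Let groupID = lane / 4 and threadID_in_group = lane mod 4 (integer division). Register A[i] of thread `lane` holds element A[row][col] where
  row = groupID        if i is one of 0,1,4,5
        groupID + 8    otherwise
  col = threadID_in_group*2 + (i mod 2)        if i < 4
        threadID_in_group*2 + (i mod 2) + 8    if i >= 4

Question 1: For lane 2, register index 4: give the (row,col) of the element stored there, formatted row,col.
lane 2->2/4=0, 2 mod 4=2
i=4  r:0+0->0  c:2·2+0+8->12

0,12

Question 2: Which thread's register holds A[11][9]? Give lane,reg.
12,7

r=11⇒gr=3,Rb=1  c=9⇒Cb=1,th=0,odd=1
L=3*4+0=12  i=1*4+1*2+1=7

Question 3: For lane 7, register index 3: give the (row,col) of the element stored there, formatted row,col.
7: grp=1,tig=3
[3] (1+8,3*2+1+0) = (9,7)

9,7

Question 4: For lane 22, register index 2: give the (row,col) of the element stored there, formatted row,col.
lane 22: gr=5 (22/4), th=2 (22%4)
i=2: r=5+8=13, c=2*2+0+0=4

13,4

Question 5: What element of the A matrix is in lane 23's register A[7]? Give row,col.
13,15

lane 23: gid=5 (23/4), tid=3 (23%4)
i=7: r=5+8=13, c=3*2+1+8=15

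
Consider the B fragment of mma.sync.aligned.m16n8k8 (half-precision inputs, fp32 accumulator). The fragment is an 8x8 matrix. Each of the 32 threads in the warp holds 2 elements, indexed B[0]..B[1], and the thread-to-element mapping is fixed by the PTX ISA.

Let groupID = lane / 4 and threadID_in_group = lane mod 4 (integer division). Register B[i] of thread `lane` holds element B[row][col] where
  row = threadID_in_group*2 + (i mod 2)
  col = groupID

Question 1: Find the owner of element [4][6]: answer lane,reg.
26,0

c:6=>grp=6  r:4=>tig=2,lo=0
L=6*4+2=26  i=0=0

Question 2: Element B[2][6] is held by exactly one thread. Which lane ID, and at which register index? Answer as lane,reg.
c: 6->gid=6  r: 2->tid=1,i&1=0
L=6*4+1=25  i=0=0

25,0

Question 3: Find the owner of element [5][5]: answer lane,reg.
c=5⇒gr=5  r=5⇒th=2,odd=1
L=5*4+2=22  i=1=1

22,1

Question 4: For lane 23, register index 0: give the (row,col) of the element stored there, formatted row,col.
6,5

lane 23: gr=5 (23/4), th=3 (23%4)
i=0: r=3*2+0=6, c=gr=5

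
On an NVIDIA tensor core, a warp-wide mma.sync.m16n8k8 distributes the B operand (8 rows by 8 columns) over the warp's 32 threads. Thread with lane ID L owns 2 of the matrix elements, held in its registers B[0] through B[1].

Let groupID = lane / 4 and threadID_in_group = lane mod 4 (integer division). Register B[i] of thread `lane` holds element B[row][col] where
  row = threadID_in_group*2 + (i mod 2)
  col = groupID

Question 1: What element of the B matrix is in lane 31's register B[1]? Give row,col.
31: gr=7,th=3
[1] (3*2+1,7) = (7,7)

7,7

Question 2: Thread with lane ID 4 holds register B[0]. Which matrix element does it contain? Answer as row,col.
0,1

lane 4→4/4=1, 4 mod 4=0
i=0  r:2·0+0→0  c:1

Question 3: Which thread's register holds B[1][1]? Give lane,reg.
c=1→G=1  r=1→T=0,p=1
L=1*4+0=4  i=1=1

4,1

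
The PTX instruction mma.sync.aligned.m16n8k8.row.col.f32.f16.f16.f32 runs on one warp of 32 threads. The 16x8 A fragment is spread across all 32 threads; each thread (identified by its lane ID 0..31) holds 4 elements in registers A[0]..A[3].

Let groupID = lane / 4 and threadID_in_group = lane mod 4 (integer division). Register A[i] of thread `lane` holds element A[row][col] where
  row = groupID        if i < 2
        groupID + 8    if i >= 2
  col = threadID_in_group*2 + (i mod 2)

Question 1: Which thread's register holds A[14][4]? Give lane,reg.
26,2

r=14→G=6,rhi=1  c=4→T=2,p=0
L=6*4+2=26  i=1*2+0=2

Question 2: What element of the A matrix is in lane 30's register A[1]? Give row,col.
lane 30=>30/4=7, 30 mod 4=2
i=1  r:7+0=>7  c:2·2+1=>5

7,5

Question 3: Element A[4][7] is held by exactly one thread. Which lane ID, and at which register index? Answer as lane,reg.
r=4->g=4,rb=0  c=7->t=3,b0=1
L=4*4+3=19  i=0*2+1=1

19,1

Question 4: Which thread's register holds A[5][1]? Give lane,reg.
20,1

r=5→G=5,rhi=0  c=1→T=0,p=1
L=5*4+0=20  i=0*2+1=1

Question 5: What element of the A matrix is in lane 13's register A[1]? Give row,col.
L=13⇒gr=13>>2=3, th=13&3=1
[1]⇒row 3+0=3  col 1·2+1=3

3,3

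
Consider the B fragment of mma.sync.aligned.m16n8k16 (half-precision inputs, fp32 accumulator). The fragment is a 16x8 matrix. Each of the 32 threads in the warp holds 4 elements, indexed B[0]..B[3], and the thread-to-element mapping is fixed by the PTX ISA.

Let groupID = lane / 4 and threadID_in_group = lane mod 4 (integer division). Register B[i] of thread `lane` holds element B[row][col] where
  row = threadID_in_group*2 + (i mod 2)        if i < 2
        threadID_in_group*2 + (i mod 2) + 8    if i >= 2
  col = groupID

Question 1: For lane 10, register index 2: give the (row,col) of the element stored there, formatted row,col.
L=10=>grp=10>>2=2, tig=10&3=2
[2]=>row 2·2+0+8=12  col grp=2

12,2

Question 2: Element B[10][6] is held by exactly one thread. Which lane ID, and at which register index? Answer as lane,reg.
c=6→G=6  r=10→rhi=1,T=1,p=0
L=6*4+1=25  i=1*2+0=2

25,2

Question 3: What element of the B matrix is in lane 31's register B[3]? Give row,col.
lane 31=>31/4=7, 31 mod 4=3
i=3  r:2·3+1+8=>15  c:7

15,7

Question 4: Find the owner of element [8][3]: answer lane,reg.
c=3→G=3  r=8→rhi=1,T=0,p=0
L=3*4+0=12  i=1*2+0=2

12,2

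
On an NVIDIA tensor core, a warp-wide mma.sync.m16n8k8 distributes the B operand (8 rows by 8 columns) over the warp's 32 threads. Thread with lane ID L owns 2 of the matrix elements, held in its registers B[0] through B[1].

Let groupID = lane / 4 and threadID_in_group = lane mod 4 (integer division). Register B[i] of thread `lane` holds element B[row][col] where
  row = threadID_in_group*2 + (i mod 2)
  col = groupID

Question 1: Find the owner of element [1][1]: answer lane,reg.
4,1

c=1→G=1  r=1→T=0,p=1
L=1*4+0=4  i=1=1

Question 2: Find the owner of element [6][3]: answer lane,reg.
c=3→G=3  r=6→T=3,p=0
L=3*4+3=15  i=0=0

15,0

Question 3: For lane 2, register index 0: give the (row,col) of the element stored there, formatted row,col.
4,0

L=2->gid=2>>2=0, tid=2&3=2
[0]->row 2·2+0=4  col gid=0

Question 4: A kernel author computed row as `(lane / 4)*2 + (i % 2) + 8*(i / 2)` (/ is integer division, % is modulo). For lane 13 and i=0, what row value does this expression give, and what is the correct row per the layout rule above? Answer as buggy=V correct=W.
buggy=6 correct=2

`(lane / 4)*2 + (i % 2) + 8*(i / 2)`[13,0]->6
lane 13->13/4=3, 13 mod 4=1
i=0  r:2·1+0->2  c:3
row: 6 vs 2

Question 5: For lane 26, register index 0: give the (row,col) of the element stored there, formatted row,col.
26: g=6,t=2
[0] (2*2+0,6) = (4,6)

4,6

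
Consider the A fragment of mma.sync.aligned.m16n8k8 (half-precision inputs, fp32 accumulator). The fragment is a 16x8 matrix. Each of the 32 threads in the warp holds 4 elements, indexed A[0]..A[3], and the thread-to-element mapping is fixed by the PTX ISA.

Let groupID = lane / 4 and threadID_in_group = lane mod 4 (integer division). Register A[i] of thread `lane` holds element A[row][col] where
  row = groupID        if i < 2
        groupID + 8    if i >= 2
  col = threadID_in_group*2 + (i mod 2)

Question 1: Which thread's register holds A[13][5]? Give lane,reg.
22,3

r=13⇒gr=5,Rb=1  c=5⇒th=2,odd=1
L=5*4+2=22  i=1*2+1=3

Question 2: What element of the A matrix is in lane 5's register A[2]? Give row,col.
lane 5: grp=1 (5/4), tig=1 (5%4)
i=2: r=1+8=9, c=1*2+0=2

9,2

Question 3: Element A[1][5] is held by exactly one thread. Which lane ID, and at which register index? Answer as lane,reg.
r=1→G=1,rhi=0  c=5→T=2,p=1
L=1*4+2=6  i=0*2+1=1

6,1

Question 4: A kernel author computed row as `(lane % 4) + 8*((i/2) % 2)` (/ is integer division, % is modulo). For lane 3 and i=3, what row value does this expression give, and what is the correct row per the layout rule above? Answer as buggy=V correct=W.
buggy=11 correct=8

`(lane % 4) + 8*((i/2) % 2)`[3,3]⇒11
lane 3: gr=0 (3/4), th=3 (3%4)
i=3: r=0+8=8, c=3*2+1=7
row: 11 vs 8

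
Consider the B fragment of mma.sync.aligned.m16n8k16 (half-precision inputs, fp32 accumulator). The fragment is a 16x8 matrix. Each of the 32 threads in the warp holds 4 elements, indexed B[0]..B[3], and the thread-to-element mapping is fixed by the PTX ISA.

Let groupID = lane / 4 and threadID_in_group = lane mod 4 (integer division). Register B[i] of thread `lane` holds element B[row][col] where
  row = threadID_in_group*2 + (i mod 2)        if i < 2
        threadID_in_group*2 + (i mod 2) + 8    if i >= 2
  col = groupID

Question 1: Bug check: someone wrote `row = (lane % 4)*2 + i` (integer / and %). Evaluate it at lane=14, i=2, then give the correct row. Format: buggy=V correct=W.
buggy=6 correct=12

`(lane % 4)*2 + i`[14,2]⇒6
lane 14: gr=3 (14/4), th=2 (14%4)
i=2: r=2*2+0+8=12, c=gr=3
row: 6 vs 12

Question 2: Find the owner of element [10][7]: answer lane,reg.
c:7=>grp=7  r:10=>rB=1,tig=1,lo=0
L=7*4+1=29  i=1*2+0=2

29,2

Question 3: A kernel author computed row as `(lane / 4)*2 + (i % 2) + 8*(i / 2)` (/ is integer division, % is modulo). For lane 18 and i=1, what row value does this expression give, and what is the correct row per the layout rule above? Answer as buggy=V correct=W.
buggy=9 correct=5

`(lane / 4)*2 + (i % 2) + 8*(i / 2)`[18,1]⇒9
lane 18⇒18/4=4, 18 mod 4=2
i=1  r:2·2+1+0⇒5  c:4
row: 9 vs 5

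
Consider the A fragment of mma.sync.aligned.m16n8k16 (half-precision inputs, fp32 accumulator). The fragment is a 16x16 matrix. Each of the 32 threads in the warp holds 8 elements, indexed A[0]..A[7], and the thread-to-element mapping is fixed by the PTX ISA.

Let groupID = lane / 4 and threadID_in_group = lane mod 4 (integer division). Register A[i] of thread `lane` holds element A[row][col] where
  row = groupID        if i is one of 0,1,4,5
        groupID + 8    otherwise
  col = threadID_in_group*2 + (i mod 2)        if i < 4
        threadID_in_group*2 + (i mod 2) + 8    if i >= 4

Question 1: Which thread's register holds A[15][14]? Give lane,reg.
r=15⇒gr=7,Rb=1  c=14⇒Cb=1,th=3,odd=0
L=7*4+3=31  i=1*4+1*2+0=6

31,6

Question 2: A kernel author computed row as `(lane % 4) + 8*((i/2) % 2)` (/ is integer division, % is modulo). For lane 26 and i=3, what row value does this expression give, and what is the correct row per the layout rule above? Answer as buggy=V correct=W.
`(lane % 4) + 8*((i/2) % 2)`[26,3]->10
L=26->g=26>>2=6, t=26&3=2
[3]->row 6+8=14  col 2·2+1+0=5
row: 10 vs 14

buggy=10 correct=14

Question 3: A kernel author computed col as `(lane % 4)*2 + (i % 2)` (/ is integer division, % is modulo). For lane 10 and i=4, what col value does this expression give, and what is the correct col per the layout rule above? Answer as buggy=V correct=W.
buggy=4 correct=12

`(lane % 4)*2 + (i % 2)`[10,4]=>4
10: grp=2,tig=2
[4] (2+0,2*2+0+8) = (2,12)
col: 4 vs 12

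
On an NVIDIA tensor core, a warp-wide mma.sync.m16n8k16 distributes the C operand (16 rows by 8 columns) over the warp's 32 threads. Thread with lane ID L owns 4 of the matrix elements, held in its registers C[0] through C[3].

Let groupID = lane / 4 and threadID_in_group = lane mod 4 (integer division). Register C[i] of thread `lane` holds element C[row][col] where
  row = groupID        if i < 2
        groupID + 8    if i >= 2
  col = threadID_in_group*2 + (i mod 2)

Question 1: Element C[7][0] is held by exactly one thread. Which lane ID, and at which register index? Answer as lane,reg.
r:7=>grp=7,rB=0  c:0=>tig=0,lo=0
L=7*4+0=28  i=0*2+0=0

28,0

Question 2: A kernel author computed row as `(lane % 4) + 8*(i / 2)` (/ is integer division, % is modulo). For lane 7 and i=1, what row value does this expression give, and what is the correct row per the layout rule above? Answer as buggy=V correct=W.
buggy=3 correct=1

`(lane % 4) + 8*(i / 2)`[7,1]->3
L=7->g=7>>2=1, t=7&3=3
[1]->row 1+0=1  col 3·2+1=7
row: 3 vs 1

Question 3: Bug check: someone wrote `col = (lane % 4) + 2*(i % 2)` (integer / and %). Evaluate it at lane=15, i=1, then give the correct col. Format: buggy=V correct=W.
buggy=5 correct=7

`(lane % 4) + 2*(i % 2)`[15,1]→5
15: G=3,T=3
[1] (3+0,3*2+1) = (3,7)
col: 5 vs 7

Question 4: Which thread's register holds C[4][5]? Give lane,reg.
r:4=>grp=4,rB=0  c:5=>tig=2,lo=1
L=4*4+2=18  i=0*2+1=1

18,1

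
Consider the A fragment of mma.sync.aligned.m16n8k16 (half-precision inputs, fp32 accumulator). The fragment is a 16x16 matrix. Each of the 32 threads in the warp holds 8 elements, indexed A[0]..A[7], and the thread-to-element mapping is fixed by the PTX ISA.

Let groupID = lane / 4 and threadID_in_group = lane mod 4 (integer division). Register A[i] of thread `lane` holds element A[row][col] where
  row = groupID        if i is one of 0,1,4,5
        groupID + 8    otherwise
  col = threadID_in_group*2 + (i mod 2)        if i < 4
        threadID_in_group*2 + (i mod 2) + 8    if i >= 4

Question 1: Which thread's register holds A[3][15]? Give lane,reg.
r=3→G=3,rhi=0  c=15→chi=1,T=3,p=1
L=3*4+3=15  i=1*4+0*2+1=5

15,5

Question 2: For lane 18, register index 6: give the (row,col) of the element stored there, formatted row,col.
lane 18=>18/4=4, 18 mod 4=2
i=6  r:4+8=>12  c:2·2+0+8=>12

12,12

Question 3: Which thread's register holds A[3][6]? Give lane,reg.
15,0

r=3->g=3,rb=0  c=6->cb=0,t=3,b0=0
L=3*4+3=15  i=0*4+0*2+0=0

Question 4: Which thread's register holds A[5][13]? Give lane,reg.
22,5

r:5=>grp=5,rB=0  c:13=>cB=1,tig=2,lo=1
L=5*4+2=22  i=1*4+0*2+1=5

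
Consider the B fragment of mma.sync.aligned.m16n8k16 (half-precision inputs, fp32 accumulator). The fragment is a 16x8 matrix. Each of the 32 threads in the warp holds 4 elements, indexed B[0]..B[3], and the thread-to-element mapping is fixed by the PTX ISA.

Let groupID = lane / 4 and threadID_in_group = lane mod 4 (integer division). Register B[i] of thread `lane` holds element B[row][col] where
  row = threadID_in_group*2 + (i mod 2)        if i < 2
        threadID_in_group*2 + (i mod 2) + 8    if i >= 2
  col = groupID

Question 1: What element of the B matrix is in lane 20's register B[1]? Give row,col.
1,5

lane 20: g=5 (20/4), t=0 (20%4)
i=1: r=0*2+1+0=1, c=g=5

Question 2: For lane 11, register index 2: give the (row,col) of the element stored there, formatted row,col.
lane 11: gr=2 (11/4), th=3 (11%4)
i=2: r=3*2+0+8=14, c=gr=2

14,2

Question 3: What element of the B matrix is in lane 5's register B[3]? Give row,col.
11,1

5: grp=1,tig=1
[3] (1*2+1+8,1) = (11,1)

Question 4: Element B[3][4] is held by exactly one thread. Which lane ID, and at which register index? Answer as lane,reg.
c:4=>grp=4  r:3=>rB=0,tig=1,lo=1
L=4*4+1=17  i=0*2+1=1

17,1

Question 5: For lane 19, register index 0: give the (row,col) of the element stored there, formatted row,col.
19: g=4,t=3
[0] (3*2+0+0,4) = (6,4)

6,4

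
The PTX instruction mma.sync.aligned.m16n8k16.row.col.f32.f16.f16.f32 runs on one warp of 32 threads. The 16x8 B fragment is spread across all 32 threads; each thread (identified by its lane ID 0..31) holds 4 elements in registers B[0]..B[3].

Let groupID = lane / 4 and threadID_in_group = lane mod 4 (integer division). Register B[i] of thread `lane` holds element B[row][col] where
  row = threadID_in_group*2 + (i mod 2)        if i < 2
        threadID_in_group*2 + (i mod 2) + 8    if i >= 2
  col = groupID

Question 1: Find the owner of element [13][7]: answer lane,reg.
c:7=>grp=7  r:13=>rB=1,tig=2,lo=1
L=7*4+2=30  i=1*2+1=3

30,3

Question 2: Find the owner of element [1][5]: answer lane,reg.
20,1

c=5->g=5  r=1->rb=0,t=0,b0=1
L=5*4+0=20  i=0*2+1=1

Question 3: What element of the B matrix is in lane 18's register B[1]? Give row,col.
5,4

lane 18: gr=4 (18/4), th=2 (18%4)
i=1: r=2*2+1+0=5, c=gr=4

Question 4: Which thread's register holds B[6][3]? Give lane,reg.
15,0

c=3->g=3  r=6->rb=0,t=3,b0=0
L=3*4+3=15  i=0*2+0=0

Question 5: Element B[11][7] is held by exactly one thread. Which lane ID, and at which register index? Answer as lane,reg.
29,3

c:7=>grp=7  r:11=>rB=1,tig=1,lo=1
L=7*4+1=29  i=1*2+1=3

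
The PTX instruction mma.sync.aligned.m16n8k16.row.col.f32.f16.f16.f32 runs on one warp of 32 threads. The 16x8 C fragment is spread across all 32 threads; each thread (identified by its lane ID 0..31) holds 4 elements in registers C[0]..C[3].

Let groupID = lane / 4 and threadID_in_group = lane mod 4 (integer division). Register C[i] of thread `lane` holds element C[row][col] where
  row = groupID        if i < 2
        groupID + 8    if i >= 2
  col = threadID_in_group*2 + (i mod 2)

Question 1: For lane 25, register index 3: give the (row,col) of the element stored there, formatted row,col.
14,3

25: g=6,t=1
[3] (6+8,1*2+1) = (14,3)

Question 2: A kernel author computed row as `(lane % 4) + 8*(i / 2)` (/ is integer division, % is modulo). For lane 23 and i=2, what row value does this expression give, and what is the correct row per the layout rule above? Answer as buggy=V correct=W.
`(lane % 4) + 8*(i / 2)`[23,2]→11
lane 23: G=5 (23/4), T=3 (23%4)
i=2: r=5+8=13, c=3*2+0=6
row: 11 vs 13

buggy=11 correct=13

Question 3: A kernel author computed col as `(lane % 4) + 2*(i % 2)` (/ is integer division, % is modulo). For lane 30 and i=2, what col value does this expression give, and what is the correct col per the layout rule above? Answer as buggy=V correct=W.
buggy=2 correct=4

`(lane % 4) + 2*(i % 2)`[30,2]=>2
lane 30=>30/4=7, 30 mod 4=2
i=2  r:7+8=>15  c:2·2+0=>4
col: 2 vs 4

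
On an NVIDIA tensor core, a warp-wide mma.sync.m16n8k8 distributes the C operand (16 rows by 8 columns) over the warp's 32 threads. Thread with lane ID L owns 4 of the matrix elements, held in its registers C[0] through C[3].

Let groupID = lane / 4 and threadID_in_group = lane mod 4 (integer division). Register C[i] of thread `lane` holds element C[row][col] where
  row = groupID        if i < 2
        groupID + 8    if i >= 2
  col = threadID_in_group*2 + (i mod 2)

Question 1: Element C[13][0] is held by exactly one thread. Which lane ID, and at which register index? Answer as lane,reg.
20,2

r=13->g=5,rb=1  c=0->t=0,b0=0
L=5*4+0=20  i=1*2+0=2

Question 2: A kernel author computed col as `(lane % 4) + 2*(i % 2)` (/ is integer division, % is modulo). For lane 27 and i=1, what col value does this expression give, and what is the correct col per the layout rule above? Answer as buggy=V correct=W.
buggy=5 correct=7

`(lane % 4) + 2*(i % 2)`[27,1]⇒5
lane 27⇒27/4=6, 27 mod 4=3
i=1  r:6+0⇒6  c:2·3+1⇒7
col: 5 vs 7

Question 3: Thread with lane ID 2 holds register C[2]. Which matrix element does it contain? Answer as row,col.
8,4

L=2→G=2>>2=0, T=2&3=2
[2]→row 0+8=8  col 2·2+0=4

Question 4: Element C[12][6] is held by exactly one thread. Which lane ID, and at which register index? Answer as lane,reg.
19,2

r:12=>grp=4,rB=1  c:6=>tig=3,lo=0
L=4*4+3=19  i=1*2+0=2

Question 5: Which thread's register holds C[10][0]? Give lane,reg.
r=10→G=2,rhi=1  c=0→T=0,p=0
L=2*4+0=8  i=1*2+0=2

8,2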